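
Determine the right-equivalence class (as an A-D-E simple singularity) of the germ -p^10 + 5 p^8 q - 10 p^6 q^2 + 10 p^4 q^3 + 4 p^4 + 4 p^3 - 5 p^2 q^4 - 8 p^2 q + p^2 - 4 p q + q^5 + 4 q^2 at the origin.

A_{4}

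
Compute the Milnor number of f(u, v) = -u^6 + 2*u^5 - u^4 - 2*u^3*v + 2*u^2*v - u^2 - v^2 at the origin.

The Hessian of f at 0 has rank 2. Corank 0: nondegenerate Morse point, so A_1.

1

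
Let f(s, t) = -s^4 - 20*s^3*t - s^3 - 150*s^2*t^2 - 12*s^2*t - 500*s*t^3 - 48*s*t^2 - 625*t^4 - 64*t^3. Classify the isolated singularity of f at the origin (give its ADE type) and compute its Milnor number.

Type E6, Milnor number mu = 6.

The Hessian of f at 0 has rank 0. Corank 2; j^3 = -(s + 4*t)^3 is a perfect cube, so E-series; the 4-jet and mu = 6 give E_6.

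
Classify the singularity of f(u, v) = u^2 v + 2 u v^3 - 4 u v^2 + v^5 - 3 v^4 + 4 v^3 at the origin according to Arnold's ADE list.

The Hessian of f at 0 is [[0, 0], [0, 0]] with rank 0, so corank 2. A Groebner basis of the Jacobian ideal J(f) in C{u,v} is {u*v^2 + 2*u*v - 4*v^2, u*v + v^3 - 2*v^2, u^2 - 8*u*v + 12*v^2}; counting standard monomials gives mu = 5. Corank 2; j^3 = v*(u - 2*v)^2 has shape L^2 M (L != M), so D-series; mu = 5 gives D_5.

D5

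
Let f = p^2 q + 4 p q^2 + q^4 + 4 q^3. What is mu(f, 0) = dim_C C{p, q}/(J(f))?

The Hessian of f at 0 has rank 0. Corank 2; j^3 = q*(p + 2*q)^2 has shape L^2 M (L != M), so D-series; mu = 5 gives D_5.

5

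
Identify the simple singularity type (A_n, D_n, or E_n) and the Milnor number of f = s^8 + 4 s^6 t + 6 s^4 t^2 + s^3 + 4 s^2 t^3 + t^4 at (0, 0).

The Hessian of f at 0 is [[0, 0], [0, 0]] with rank 0, so corank 2. A Groebner basis of the Jacobian ideal J(f) in C{s,t} is {t^3, s^2}; counting standard monomials gives mu = 6. Corank 2; j^3 = s^3 is a perfect cube, so E-series; the 4-jet and mu = 6 give E_6.

Type E_6, Milnor number mu = 6.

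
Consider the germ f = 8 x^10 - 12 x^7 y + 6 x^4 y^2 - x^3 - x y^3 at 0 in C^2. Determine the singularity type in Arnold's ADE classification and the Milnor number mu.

Type E7, Milnor number mu = 7.

The Hessian of f at 0 is [[0, 0], [0, 0]] with rank 0, so corank 2. A Groebner basis of the Jacobian ideal J(f) in C{x,y} is {x^3, x*y^2, 3*x^2 + y^3}; counting standard monomials gives mu = 7. Corank 2; j^3 = -x^3 is a perfect cube, so E-series; the 4-jet and mu = 7 give E_7.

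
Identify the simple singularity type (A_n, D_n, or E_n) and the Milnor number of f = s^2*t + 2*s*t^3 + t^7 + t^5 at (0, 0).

Type D_8, Milnor number mu = 8.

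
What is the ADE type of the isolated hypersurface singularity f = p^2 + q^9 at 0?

A_8

The Hessian of f at 0 is [[2, 0], [0, 0]] with rank 1, so corank 1. A Groebner basis of the Jacobian ideal J(f) in C{p,q} is {q^8, p}; counting standard monomials gives mu = 8. Corank 1: A-series; mu = 8 gives A_8.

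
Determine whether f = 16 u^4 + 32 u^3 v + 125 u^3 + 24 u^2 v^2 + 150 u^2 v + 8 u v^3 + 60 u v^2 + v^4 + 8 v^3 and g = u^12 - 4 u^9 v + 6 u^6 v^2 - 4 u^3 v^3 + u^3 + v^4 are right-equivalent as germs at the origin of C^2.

Yes.

The Hessian of f at 0 has rank 0. Corank 2; j^3 = (5*u + 2*v)^3 is a perfect cube, so E-series; the 4-jet and mu = 6 give E_6. The Hessian of g at 0 has rank 0. Corank 2; j^3 = u^3 is a perfect cube, so E-series; the 4-jet and mu = 6 give E_6. Both have type E_6, hence right-equivalent.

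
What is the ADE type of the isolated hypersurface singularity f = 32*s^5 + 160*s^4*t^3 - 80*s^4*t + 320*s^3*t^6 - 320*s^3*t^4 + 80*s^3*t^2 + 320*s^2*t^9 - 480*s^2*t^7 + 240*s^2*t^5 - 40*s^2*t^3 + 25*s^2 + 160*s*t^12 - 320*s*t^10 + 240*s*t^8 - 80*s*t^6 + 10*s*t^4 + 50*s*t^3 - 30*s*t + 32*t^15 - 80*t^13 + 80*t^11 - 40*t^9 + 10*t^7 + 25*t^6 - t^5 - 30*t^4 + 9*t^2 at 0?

A_{4}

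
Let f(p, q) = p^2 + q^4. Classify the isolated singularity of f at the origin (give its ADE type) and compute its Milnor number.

Type A_{3}, Milnor number mu = 3.

The Hessian of f at 0 is [[2, 0], [0, 0]] with rank 1, so corank 1. A Groebner basis of the Jacobian ideal J(f) in C{p,q} is {q^3, p}; counting standard monomials gives mu = 3. Corank 1: A-series; mu = 3 gives A_3.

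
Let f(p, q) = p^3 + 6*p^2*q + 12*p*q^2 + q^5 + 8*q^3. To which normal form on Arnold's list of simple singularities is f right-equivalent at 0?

E_{8}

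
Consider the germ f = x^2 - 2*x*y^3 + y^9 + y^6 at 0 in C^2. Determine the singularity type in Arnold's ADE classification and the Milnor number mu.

Type A_{8}, Milnor number mu = 8.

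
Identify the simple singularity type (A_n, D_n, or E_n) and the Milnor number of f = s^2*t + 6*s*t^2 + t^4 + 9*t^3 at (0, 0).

Type D5, Milnor number mu = 5.

The Hessian of f at 0 is [[0, 0], [0, 0]] with rank 0, so corank 2. A Groebner basis of the Jacobian ideal J(f) in C{s,t} is {s^3 - 27*s^2/4 + 243*t^2/4, s^2/4 + t^3 - 9*t^2/4, s*t + 3*t^2}; counting standard monomials gives mu = 5. Corank 2; j^3 = t*(s + 3*t)^2 has shape L^2 M (L != M), so D-series; mu = 5 gives D_5.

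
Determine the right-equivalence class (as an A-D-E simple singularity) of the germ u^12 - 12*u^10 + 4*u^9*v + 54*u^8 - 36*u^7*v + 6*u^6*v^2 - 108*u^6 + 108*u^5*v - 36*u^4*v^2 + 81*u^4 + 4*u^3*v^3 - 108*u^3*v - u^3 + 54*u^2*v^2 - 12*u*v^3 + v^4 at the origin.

E_6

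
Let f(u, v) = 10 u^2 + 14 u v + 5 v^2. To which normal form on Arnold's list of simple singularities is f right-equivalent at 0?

The Hessian of f at 0 has rank 2. Corank 0: nondegenerate Morse point, so A_1.

A_1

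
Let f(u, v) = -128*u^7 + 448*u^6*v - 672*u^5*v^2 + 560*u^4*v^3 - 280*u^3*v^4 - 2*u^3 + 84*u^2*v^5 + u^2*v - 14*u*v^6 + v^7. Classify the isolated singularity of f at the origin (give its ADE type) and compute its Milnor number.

Type D_8, Milnor number mu = 8.

The Hessian of f at 0 has rank 0. Corank 2; j^3 = -u^2*(2*u - v) has shape L^2 M (L != M), so D-series; mu = 8 gives D_8.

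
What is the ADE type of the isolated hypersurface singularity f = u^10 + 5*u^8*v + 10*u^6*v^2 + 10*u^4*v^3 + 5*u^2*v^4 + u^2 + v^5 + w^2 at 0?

The Hessian of f at 0 is [[2, 0, 0], [0, 0, 0], [0, 0, 2]] with rank 2, so corank 1. A Groebner basis of the Jacobian ideal J(f) in C{u,v,w} is {v^4, u, w}; counting standard monomials gives mu = 4. Corank 1: A-series; mu = 4 gives A_4.

A_4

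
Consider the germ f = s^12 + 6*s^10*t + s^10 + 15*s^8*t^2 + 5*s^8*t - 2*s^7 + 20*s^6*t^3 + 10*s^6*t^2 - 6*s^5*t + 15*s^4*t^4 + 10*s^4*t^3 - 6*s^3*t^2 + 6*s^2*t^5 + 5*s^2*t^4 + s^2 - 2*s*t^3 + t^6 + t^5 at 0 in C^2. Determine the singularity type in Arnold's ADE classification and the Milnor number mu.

Type A_4, Milnor number mu = 4.

The Hessian of f at 0 has rank 1. Corank 1: A-series; mu = 4 gives A_4.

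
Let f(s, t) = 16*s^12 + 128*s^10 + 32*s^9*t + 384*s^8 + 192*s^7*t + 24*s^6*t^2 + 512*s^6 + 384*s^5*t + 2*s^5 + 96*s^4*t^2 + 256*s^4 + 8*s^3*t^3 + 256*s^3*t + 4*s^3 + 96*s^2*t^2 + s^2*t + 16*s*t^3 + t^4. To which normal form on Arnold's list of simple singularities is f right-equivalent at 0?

D_{5}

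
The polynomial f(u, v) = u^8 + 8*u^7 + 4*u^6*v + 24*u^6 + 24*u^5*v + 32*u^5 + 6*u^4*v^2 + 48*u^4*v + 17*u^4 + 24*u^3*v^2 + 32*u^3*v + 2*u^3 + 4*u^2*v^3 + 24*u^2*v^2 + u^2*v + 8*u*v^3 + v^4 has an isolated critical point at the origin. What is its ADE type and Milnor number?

Type D_5, Milnor number mu = 5.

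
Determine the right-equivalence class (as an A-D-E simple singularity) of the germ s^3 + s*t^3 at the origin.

The Hessian of f at 0 is [[0, 0], [0, 0]] with rank 0, so corank 2. A Groebner basis of the Jacobian ideal J(f) in C{s,t} is {s^3, s*t^2, 3*s^2 + t^3}; counting standard monomials gives mu = 7. Corank 2; j^3 = s^3 is a perfect cube, so E-series; the 4-jet and mu = 7 give E_7.

E_{7}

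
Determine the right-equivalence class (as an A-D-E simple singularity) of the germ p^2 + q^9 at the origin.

A8

The Hessian of f at 0 is [[2, 0], [0, 0]] with rank 1, so corank 1. A Groebner basis of the Jacobian ideal J(f) in C{p,q} is {q^8, p}; counting standard monomials gives mu = 8. Corank 1: A-series; mu = 8 gives A_8.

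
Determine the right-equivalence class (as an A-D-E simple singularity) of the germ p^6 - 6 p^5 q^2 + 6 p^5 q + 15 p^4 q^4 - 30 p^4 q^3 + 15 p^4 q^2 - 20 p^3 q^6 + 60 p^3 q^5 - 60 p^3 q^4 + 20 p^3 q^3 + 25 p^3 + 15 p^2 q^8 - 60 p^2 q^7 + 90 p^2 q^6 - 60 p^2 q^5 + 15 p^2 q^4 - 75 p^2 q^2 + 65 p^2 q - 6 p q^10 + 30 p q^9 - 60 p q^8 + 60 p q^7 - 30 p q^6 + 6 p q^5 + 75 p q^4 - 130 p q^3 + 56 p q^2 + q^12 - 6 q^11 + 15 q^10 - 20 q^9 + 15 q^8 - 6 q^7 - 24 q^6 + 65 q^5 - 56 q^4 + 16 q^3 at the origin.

D_7

The Hessian of f at 0 has rank 0. Corank 2; j^3 = (p + q)*(5*p + 4*q)^2 has shape L^2 M (L != M), so D-series; mu = 7 gives D_7.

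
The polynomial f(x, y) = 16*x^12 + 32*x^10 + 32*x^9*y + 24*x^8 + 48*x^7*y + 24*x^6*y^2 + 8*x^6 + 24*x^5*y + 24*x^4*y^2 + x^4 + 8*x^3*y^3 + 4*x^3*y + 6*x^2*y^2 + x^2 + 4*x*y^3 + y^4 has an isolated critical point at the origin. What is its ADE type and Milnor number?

The Hessian of f at 0 is [[2, 0], [0, 0]] with rank 1, so corank 1. A Groebner basis of the Jacobian ideal J(f) in C{x,y} is {y^3, x}; counting standard monomials gives mu = 3. Corank 1: A-series; mu = 3 gives A_3.

Type A3, Milnor number mu = 3.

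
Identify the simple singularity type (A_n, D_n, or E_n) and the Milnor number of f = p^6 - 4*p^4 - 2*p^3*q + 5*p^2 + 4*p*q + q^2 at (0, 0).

Type A_{1}, Milnor number mu = 1.

The Hessian of f at 0 has rank 2. Corank 0: nondegenerate Morse point, so A_1.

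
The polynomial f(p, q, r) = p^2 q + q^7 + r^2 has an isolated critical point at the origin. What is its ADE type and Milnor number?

The Hessian of f at 0 has rank 1. Corank 2; j^3 = p^2*q has shape L^2 M (L != M), so D-series; mu = 8 gives D_8.

Type D_{8}, Milnor number mu = 8.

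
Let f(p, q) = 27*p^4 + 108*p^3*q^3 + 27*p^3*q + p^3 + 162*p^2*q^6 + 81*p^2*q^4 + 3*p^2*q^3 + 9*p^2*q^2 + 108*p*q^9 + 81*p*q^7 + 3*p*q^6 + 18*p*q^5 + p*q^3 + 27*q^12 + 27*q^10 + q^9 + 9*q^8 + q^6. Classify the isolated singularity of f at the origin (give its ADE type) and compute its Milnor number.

Type E_{7}, Milnor number mu = 7.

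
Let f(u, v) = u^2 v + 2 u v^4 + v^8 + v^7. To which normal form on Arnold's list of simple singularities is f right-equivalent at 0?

D9

The Hessian of f at 0 is [[0, 0], [0, 0]] with rank 0, so corank 2. A Groebner basis of the Jacobian ideal J(f) in C{u,v} is {u^2*v^2, 8*u^2*v + u^2 + u*v^3, u*v + v^4, u^3}; counting standard monomials gives mu = 9. Corank 2; j^3 = u^2*v has shape L^2 M (L != M), so D-series; mu = 9 gives D_9.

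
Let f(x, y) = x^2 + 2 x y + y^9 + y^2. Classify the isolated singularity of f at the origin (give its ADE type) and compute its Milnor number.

Type A8, Milnor number mu = 8.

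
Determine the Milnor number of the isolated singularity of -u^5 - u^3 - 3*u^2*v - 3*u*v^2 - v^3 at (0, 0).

The Hessian of f at 0 is [[0, 0], [0, 0]] with rank 0, so corank 2. A Groebner basis of the Jacobian ideal J(f) in C{u,v} is {v^5, u*v^3 + 3*v^4/4, u^2 + 2*u*v + v^2}; counting standard monomials gives mu = 8. Corank 2; j^3 = -(u + v)^3 is a perfect cube, so E-series; the 5-jet and mu = 8 give E_8.

8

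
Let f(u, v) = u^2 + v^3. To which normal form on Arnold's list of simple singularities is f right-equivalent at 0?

A2

The Hessian of f at 0 is [[2, 0], [0, 0]] with rank 1, so corank 1. A Groebner basis of the Jacobian ideal J(f) in C{u,v} is {v^2, u}; counting standard monomials gives mu = 2. Corank 1: A-series; mu = 2 gives A_2.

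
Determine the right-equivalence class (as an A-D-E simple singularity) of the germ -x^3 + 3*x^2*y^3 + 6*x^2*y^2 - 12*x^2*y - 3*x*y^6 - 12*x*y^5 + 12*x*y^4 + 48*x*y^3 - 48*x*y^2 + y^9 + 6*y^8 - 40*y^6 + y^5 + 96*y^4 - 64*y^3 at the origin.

The Hessian of f at 0 has rank 0. Corank 2; j^3 = -(x + 4*y)^3 is a perfect cube, so E-series; the 5-jet and mu = 8 give E_8.

E_8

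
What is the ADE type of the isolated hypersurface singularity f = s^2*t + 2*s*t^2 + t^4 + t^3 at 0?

D_{5}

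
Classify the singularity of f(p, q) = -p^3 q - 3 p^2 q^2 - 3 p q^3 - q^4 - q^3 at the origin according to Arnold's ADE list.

E_{7}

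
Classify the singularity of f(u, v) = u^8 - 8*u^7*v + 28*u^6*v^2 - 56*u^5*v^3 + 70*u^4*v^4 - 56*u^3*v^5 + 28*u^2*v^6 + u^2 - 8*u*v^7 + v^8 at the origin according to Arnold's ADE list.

A_7

The Hessian of f at 0 has rank 1. Corank 1: A-series; mu = 7 gives A_7.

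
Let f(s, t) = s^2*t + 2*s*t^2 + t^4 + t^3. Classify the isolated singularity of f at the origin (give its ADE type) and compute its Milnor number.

Type D_{5}, Milnor number mu = 5.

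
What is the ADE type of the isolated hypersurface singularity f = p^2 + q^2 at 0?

The Hessian of f at 0 has rank 2. Corank 0: nondegenerate Morse point, so A_1.

A1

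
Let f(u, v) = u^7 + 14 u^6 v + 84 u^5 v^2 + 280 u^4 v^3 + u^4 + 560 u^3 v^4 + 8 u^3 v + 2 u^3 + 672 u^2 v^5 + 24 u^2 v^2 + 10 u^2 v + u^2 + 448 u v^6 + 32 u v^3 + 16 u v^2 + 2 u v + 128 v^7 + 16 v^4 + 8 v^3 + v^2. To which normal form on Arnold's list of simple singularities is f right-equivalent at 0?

The Hessian of f at 0 is [[2, 2], [2, 2]] with rank 1, so corank 1. A Groebner basis of the Jacobian ideal J(f) in C{u,v} is {-14*u*v/3 - 5*u/3 + v^4 - 4*v^3/3 - 19*v^2/3 - 5*v/3, u*v^2 + 4*u*v/3 + u/3 + 5*v^3/3 + 5*v^2/3 + v/3, u^2 + 4*u*v + u + 4*v^2 + v}; counting standard monomials gives mu = 6. Corank 1: A-series; mu = 6 gives A_6.

A_6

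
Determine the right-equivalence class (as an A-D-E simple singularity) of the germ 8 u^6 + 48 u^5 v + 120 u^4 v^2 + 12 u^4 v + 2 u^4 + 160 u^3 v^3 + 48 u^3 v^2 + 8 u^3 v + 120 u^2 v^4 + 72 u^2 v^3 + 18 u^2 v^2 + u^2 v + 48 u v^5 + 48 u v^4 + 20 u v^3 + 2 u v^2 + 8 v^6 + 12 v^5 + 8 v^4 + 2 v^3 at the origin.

The Hessian of f at 0 is [[0, 0], [0, 0]] with rank 0, so corank 2. A Groebner basis of the Jacobian ideal J(f) in C{u,v} is {v^3, u^2 + 2*v^2, u*v + v^2}; counting standard monomials gives mu = 4. Corank 2; j^3 = v*(u^2 + 2*u*v + 2*v^2) splits into three distinct lines over C (the quadratic factor has nonzero discriminant), so D_4.

D4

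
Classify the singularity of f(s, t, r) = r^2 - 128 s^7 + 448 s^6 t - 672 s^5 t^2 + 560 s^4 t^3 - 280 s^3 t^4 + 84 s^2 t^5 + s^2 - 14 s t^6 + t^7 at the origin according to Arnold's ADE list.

A_6

The Hessian of f at 0 is [[2, 0, 0], [0, 0, 0], [0, 0, 2]] with rank 2, so corank 1. A Groebner basis of the Jacobian ideal J(f) in C{s,t,r} is {t^6, s, r}; counting standard monomials gives mu = 6. Corank 1: A-series; mu = 6 gives A_6.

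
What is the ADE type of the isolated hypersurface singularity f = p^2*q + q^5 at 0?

D_{6}

The Hessian of f at 0 has rank 0. Corank 2; j^3 = p^2*q has shape L^2 M (L != M), so D-series; mu = 6 gives D_6.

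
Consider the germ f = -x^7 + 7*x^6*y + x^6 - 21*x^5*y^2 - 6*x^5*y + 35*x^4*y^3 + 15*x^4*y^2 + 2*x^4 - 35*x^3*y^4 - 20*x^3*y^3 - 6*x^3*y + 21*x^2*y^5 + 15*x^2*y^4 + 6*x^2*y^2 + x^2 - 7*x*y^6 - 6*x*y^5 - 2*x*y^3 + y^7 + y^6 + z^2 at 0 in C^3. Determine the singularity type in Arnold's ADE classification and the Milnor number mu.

The Hessian of f at 0 has rank 2. Corank 1: A-series; mu = 6 gives A_6.

Type A_6, Milnor number mu = 6.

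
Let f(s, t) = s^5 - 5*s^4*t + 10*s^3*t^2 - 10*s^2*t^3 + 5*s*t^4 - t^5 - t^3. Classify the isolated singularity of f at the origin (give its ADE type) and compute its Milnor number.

The Hessian of f at 0 has rank 0. Corank 2; j^3 = -t^3 is a perfect cube, so E-series; the 5-jet and mu = 8 give E_8.

Type E8, Milnor number mu = 8.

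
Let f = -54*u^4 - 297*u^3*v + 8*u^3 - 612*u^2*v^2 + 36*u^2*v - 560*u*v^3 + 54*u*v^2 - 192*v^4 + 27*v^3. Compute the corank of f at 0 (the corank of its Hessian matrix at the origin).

2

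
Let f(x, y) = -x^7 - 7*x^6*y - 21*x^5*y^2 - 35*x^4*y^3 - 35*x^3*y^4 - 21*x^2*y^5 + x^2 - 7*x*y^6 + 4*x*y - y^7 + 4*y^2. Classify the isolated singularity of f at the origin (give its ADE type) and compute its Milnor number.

The Hessian of f at 0 is [[2, 4], [4, 8]] with rank 1, so corank 1. A Groebner basis of the Jacobian ideal J(f) in C{x,y} is {y^6, x + 2*y}; counting standard monomials gives mu = 6. Corank 1: A-series; mu = 6 gives A_6.

Type A_{6}, Milnor number mu = 6.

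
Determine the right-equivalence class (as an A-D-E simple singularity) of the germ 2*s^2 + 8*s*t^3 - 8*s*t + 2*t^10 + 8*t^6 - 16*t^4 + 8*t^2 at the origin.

A_9

The Hessian of f at 0 has rank 1. Corank 1: A-series; mu = 9 gives A_9.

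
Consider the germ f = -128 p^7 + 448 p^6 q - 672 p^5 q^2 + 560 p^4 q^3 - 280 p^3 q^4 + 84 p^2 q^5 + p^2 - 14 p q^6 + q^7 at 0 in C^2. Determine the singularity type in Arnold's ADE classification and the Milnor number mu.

The Hessian of f at 0 has rank 1. Corank 1: A-series; mu = 6 gives A_6.

Type A_6, Milnor number mu = 6.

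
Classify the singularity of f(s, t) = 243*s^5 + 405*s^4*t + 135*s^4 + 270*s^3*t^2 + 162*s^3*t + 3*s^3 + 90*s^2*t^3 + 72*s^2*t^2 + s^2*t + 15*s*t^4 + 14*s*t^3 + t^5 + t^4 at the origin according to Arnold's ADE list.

The Hessian of f at 0 is [[0, 0], [0, 0]] with rank 0, so corank 2. A Groebner basis of the Jacobian ideal J(f) in C{s,t} is {s*t^2, -s*t/11 + t^3, s^2 + 4*s*t/11}; counting standard monomials gives mu = 5. Corank 2; j^3 = s^2*(3*s + t) has shape L^2 M (L != M), so D-series; mu = 5 gives D_5.

D5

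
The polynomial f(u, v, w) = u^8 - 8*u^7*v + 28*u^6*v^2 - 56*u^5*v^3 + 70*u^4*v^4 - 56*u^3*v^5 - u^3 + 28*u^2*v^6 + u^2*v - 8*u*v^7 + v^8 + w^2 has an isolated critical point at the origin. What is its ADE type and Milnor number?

Type D_9, Milnor number mu = 9.

The Hessian of f at 0 has rank 1. Corank 2; j^3 = -u^2*(u - v) has shape L^2 M (L != M), so D-series; mu = 9 gives D_9.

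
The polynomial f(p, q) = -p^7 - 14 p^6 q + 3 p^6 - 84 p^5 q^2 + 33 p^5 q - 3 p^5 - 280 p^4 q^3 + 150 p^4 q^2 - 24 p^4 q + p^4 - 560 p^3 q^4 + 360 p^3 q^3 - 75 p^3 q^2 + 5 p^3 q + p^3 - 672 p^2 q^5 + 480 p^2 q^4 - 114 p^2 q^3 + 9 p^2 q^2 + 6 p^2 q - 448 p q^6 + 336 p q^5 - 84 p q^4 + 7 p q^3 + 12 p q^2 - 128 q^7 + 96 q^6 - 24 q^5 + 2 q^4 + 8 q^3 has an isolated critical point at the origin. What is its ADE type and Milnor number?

Type E7, Milnor number mu = 7.

The Hessian of f at 0 is [[0, 0], [0, 0]] with rank 0, so corank 2. A Groebner basis of the Jacobian ideal J(f) in C{p,q} is {3*p^2 + 12*p*q + q^4 - q^3 + 12*q^2, p^3 + 18*p^2 + 72*p*q + 2*q^3 + 72*q^2, p^2*q - 7*p^2 - 28*p*q - 5*q^3/3 - 28*q^2, 2*p^2 + p*q^2 + 8*p*q + 4*q^3/3 + 8*q^2}; counting standard monomials gives mu = 7. Corank 2; j^3 = (p + 2*q)^3 is a perfect cube, so E-series; the 4-jet and mu = 7 give E_7.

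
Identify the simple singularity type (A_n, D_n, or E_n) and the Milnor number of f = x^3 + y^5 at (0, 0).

Type E_8, Milnor number mu = 8.

The Hessian of f at 0 has rank 0. Corank 2; j^3 = x^3 is a perfect cube, so E-series; the 5-jet and mu = 8 give E_8.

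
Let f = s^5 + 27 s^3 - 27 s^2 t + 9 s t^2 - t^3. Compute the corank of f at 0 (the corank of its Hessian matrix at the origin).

2

Hessian at 0 has rank 0.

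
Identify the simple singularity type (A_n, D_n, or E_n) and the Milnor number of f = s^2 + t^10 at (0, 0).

The Hessian of f at 0 is [[2, 0], [0, 0]] with rank 1, so corank 1. A Groebner basis of the Jacobian ideal J(f) in C{s,t} is {t^9, s}; counting standard monomials gives mu = 9. Corank 1: A-series; mu = 9 gives A_9.

Type A9, Milnor number mu = 9.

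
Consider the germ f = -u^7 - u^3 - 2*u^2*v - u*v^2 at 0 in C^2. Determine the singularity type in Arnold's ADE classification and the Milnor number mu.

Type D_{8}, Milnor number mu = 8.

The Hessian of f at 0 is [[0, 0], [0, 0]] with rank 0, so corank 2. A Groebner basis of the Jacobian ideal J(f) in C{u,v} is {u*v/7 + v^6 + v^2/7, u*v^2 + v^3, u^2 + u*v}; counting standard monomials gives mu = 8. Corank 2; j^3 = -u*(u + v)^2 has shape L^2 M (L != M), so D-series; mu = 8 gives D_8.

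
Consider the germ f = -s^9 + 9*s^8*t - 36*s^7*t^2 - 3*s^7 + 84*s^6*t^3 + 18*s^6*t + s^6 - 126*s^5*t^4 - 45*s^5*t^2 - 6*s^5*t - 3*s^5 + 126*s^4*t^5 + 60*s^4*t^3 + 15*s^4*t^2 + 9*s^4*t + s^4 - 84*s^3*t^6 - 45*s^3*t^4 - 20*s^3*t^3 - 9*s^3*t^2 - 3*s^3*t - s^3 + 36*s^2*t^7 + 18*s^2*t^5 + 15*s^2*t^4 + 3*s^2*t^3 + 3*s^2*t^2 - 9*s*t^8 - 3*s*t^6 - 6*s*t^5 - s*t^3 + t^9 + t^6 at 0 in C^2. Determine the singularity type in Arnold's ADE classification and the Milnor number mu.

Type E_{7}, Milnor number mu = 7.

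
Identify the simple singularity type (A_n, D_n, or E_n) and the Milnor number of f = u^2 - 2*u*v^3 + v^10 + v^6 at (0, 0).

The Hessian of f at 0 has rank 1. Corank 1: A-series; mu = 9 gives A_9.

Type A9, Milnor number mu = 9.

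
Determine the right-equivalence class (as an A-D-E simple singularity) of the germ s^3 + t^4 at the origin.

E_6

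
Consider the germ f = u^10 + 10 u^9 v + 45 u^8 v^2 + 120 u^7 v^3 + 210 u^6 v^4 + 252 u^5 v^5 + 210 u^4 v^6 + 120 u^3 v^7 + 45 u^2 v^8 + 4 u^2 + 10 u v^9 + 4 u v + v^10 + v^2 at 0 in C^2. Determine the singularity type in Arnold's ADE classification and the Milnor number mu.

Type A_9, Milnor number mu = 9.

The Hessian of f at 0 has rank 1. Corank 1: A-series; mu = 9 gives A_9.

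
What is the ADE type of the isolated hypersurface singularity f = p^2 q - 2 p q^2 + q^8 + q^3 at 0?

The Hessian of f at 0 is [[0, 0], [0, 0]] with rank 0, so corank 2. A Groebner basis of the Jacobian ideal J(f) in C{p,q} is {p^2/8 + q^7 - q^2/8, p^3 - q^3, p*q - q^2}; counting standard monomials gives mu = 9. Corank 2; j^3 = q*(p - q)^2 has shape L^2 M (L != M), so D-series; mu = 9 gives D_9.

D_9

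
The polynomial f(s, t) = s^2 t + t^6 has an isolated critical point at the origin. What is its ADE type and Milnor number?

Type D7, Milnor number mu = 7.

The Hessian of f at 0 has rank 0. Corank 2; j^3 = s^2*t has shape L^2 M (L != M), so D-series; mu = 7 gives D_7.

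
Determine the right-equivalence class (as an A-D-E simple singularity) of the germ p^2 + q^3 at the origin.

The Hessian of f at 0 is [[2, 0], [0, 0]] with rank 1, so corank 1. A Groebner basis of the Jacobian ideal J(f) in C{p,q} is {q^2, p}; counting standard monomials gives mu = 2. Corank 1: A-series; mu = 2 gives A_2.

A_2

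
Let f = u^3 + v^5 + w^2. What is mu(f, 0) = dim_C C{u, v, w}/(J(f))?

8

The Hessian of f at 0 has rank 1. Corank 2; j^3 = u^3 is a perfect cube, so E-series; the 5-jet and mu = 8 give E_8.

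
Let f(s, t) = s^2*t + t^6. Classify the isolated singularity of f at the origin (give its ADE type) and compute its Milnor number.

Type D_{7}, Milnor number mu = 7.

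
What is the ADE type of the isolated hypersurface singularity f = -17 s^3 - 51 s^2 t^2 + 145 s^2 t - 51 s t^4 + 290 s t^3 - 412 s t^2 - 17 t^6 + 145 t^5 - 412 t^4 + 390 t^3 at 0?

D4

The Hessian of f at 0 has rank 0. Corank 2; j^3 = -(s - 3*t)*(17*s^2 - 94*s*t + 130*t^2) splits into three distinct lines over C (the quadratic factor has nonzero discriminant), so D_4.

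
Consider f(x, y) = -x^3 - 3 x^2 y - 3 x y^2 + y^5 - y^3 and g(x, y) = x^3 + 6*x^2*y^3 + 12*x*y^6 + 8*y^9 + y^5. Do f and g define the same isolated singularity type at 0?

Yes.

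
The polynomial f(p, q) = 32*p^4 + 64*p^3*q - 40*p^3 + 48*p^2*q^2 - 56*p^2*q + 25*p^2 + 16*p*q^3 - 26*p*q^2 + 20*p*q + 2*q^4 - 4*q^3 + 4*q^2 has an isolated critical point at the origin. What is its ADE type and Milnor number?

Type A_3, Milnor number mu = 3.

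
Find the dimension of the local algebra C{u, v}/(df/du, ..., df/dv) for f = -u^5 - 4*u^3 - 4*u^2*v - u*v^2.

6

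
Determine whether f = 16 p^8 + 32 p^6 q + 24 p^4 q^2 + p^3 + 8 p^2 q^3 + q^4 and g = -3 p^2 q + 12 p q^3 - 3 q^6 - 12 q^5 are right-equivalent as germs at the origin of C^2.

No.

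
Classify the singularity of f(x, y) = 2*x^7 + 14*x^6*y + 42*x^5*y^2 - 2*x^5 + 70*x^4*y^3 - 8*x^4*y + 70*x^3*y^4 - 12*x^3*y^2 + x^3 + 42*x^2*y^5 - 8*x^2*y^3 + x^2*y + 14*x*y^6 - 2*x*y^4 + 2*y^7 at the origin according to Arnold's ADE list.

D8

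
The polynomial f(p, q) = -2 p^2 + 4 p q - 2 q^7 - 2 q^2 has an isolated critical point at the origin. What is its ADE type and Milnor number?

Type A_6, Milnor number mu = 6.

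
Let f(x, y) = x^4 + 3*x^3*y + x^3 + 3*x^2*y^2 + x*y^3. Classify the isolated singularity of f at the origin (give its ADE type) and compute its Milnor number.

Type E_{7}, Milnor number mu = 7.

The Hessian of f at 0 is [[0, 0], [0, 0]] with rank 0, so corank 2. A Groebner basis of the Jacobian ideal J(f) in C{x,y} is {3*x^2 + y^4 + y^3, x^3, x^2*y - x^2 - y^3/3, 2*x^2 + x*y^2 + 2*y^3/3}; counting standard monomials gives mu = 7. Corank 2; j^3 = x^3 is a perfect cube, so E-series; the 4-jet and mu = 7 give E_7.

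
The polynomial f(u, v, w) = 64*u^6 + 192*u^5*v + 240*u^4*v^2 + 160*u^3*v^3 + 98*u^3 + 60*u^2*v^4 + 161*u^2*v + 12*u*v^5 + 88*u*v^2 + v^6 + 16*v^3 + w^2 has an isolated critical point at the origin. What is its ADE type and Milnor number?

The Hessian of f at 0 is [[0, 0, 0], [0, 0, 0], [0, 0, 2]] with rank 1, so corank 2. A Groebner basis of the Jacobian ideal J(f) in C{u,v,w} is {-117649*u*v/12 + v^5 - 16807*v^2/3, u*v^2 + 4*v^3/7, u^2 + 15*u*v/14 + 2*v^2/7, w}; counting standard monomials gives mu = 7. Corank 2; j^3 = (2*u + v)*(7*u + 4*v)^2 has shape L^2 M (L != M), so D-series; mu = 7 gives D_7.

Type D_{7}, Milnor number mu = 7.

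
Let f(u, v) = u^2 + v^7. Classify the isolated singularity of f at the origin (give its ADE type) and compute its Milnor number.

Type A_{6}, Milnor number mu = 6.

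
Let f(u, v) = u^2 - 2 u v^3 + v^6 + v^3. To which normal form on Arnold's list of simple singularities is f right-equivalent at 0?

A_{2}

The Hessian of f at 0 has rank 1. Corank 1: A-series; mu = 2 gives A_2.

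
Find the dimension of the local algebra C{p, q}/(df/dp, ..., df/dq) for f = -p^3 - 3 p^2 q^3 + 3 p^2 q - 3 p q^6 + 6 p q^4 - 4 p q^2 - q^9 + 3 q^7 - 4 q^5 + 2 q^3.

4

The Hessian of f at 0 has rank 0. Corank 2; j^3 = -(p - q)*(p^2 - 2*p*q + 2*q^2) splits into three distinct lines over C (the quadratic factor has nonzero discriminant), so D_4.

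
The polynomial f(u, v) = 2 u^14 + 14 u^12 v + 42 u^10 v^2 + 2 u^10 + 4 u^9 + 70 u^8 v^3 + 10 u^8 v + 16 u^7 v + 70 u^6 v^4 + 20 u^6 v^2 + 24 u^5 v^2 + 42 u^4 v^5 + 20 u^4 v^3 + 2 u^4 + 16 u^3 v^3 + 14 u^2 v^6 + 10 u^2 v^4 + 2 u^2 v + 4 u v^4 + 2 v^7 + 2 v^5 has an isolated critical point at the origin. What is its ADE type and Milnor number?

Type D_{6}, Milnor number mu = 6.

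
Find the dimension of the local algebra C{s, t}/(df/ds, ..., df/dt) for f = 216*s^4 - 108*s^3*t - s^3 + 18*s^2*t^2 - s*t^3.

7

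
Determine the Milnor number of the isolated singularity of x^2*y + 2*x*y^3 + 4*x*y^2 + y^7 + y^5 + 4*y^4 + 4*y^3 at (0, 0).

8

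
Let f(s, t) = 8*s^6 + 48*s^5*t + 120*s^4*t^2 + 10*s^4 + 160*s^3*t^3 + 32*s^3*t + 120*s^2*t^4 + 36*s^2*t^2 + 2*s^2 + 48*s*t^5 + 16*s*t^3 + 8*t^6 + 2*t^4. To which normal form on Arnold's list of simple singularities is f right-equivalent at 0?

The Hessian of f at 0 has rank 1. Corank 1: A-series; mu = 3 gives A_3.

A_{3}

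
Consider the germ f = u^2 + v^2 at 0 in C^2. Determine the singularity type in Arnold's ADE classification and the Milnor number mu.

The Hessian of f at 0 has rank 2. Corank 0: nondegenerate Morse point, so A_1.

Type A_1, Milnor number mu = 1.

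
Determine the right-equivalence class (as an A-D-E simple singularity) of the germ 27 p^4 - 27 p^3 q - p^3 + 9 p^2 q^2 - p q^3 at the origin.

E_{7}

The Hessian of f at 0 has rank 0. Corank 2; j^3 = -p^3 is a perfect cube, so E-series; the 4-jet and mu = 7 give E_7.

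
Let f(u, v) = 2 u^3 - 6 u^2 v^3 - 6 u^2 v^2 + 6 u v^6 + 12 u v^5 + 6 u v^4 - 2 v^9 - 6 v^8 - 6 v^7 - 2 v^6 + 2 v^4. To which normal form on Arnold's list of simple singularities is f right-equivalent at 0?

E_6

The Hessian of f at 0 has rank 0. Corank 2; j^3 = 2*u^3 is a perfect cube, so E-series; the 4-jet and mu = 6 give E_6.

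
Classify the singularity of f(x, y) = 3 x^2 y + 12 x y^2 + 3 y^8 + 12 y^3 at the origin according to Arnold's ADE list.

The Hessian of f at 0 has rank 0. Corank 2; j^3 = 3*y*(x + 2*y)^2 has shape L^2 M (L != M), so D-series; mu = 9 gives D_9.

D_9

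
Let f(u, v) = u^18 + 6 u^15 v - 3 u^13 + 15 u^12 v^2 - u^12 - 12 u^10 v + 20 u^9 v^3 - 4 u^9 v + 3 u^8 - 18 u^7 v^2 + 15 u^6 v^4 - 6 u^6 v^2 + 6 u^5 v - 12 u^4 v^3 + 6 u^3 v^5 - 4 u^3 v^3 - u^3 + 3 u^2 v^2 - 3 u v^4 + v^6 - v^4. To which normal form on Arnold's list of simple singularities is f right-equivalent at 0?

The Hessian of f at 0 is [[0, 0], [0, 0]] with rank 0, so corank 2. A Groebner basis of the Jacobian ideal J(f) in C{u,v} is {u^3, u^2*v, -u^2/2 + u*v^2, v^3}; counting standard monomials gives mu = 6. Corank 2; j^3 = -u^3 is a perfect cube, so E-series; the 4-jet and mu = 6 give E_6.

E_{6}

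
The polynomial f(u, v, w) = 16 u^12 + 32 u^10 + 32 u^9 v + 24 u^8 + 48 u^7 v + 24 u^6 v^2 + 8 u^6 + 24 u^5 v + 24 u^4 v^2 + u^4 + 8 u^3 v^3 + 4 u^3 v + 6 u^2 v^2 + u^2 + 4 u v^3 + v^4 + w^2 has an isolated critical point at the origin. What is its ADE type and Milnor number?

The Hessian of f at 0 is [[2, 0, 0], [0, 0, 0], [0, 0, 2]] with rank 2, so corank 1. A Groebner basis of the Jacobian ideal J(f) in C{u,v,w} is {v^3, u, w}; counting standard monomials gives mu = 3. Corank 1: A-series; mu = 3 gives A_3.

Type A_3, Milnor number mu = 3.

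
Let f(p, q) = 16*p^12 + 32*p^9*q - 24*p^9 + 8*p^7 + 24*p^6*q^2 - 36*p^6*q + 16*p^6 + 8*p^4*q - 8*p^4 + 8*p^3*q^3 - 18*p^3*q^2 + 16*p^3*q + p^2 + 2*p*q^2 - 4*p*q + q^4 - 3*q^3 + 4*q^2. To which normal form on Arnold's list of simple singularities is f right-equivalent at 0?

The Hessian of f at 0 is [[2, -4], [-4, 8]] with rank 1, so corank 1. A Groebner basis of the Jacobian ideal J(f) in C{p,q} is {q^2, p - 2*q}; counting standard monomials gives mu = 2. Corank 1: A-series; mu = 2 gives A_2.

A_2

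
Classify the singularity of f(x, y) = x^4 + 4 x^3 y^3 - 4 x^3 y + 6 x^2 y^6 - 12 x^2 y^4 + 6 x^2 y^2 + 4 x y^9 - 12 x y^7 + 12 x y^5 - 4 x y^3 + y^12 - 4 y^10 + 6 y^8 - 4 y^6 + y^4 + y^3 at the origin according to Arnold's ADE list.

E6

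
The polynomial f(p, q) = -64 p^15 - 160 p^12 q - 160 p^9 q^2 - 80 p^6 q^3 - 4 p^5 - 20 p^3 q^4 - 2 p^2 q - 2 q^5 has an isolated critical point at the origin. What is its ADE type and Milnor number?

Type D6, Milnor number mu = 6.

The Hessian of f at 0 has rank 0. Corank 2; j^3 = -2*p^2*q has shape L^2 M (L != M), so D-series; mu = 6 gives D_6.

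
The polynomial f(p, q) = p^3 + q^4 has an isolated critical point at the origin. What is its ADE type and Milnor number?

Type E6, Milnor number mu = 6.

The Hessian of f at 0 has rank 0. Corank 2; j^3 = p^3 is a perfect cube, so E-series; the 4-jet and mu = 6 give E_6.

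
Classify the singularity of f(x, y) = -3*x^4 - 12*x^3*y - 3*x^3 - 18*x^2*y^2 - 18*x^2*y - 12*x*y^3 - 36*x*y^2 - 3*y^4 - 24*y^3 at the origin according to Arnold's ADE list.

E6

The Hessian of f at 0 is [[0, 0], [0, 0]] with rank 0, so corank 2. A Groebner basis of the Jacobian ideal J(f) in C{x,y} is {y^4, x*y^2 + 5*y^3/3, x^2 + 4*x*y + 4*y^2}; counting standard monomials gives mu = 6. Corank 2; j^3 = -3*(x + 2*y)^3 is a perfect cube, so E-series; the 4-jet and mu = 6 give E_6.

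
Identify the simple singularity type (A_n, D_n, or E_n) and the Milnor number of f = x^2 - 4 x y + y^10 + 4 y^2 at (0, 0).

Type A_9, Milnor number mu = 9.

The Hessian of f at 0 is [[2, -4], [-4, 8]] with rank 1, so corank 1. A Groebner basis of the Jacobian ideal J(f) in C{x,y} is {y^9, x - 2*y}; counting standard monomials gives mu = 9. Corank 1: A-series; mu = 9 gives A_9.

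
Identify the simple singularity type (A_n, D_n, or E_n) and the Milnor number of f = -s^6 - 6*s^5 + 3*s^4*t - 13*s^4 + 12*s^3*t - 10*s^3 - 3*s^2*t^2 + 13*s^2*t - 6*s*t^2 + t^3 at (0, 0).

Type D_{4}, Milnor number mu = 4.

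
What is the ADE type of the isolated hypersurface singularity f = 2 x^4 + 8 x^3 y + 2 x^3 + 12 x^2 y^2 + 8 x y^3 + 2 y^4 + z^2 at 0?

E_{6}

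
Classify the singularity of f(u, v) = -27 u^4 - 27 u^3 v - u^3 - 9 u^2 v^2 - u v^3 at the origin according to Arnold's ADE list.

E_{7}

The Hessian of f at 0 has rank 0. Corank 2; j^3 = -u^3 is a perfect cube, so E-series; the 4-jet and mu = 7 give E_7.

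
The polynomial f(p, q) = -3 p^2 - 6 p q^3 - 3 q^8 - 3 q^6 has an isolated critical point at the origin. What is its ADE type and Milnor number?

Type A_7, Milnor number mu = 7.

The Hessian of f at 0 has rank 1. Corank 1: A-series; mu = 7 gives A_7.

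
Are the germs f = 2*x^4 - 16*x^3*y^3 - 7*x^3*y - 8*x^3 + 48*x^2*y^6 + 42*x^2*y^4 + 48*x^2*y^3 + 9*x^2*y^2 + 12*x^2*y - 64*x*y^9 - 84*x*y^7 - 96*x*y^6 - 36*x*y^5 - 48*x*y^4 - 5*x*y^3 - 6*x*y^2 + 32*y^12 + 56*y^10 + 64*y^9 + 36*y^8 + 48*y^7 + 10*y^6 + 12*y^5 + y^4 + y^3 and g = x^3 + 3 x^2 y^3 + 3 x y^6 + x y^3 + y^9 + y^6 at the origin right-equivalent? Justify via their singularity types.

The Hessian of f at 0 has rank 0. Corank 2; j^3 = -(2*x - y)^3 is a perfect cube, so E-series; the 4-jet and mu = 7 give E_7. The Hessian of g at 0 has rank 0. Corank 2; j^3 = x^3 is a perfect cube, so E-series; the 4-jet and mu = 7 give E_7. Both have type E_7, hence right-equivalent.

Yes.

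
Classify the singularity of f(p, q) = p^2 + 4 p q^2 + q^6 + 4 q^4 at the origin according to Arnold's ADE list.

A5

The Hessian of f at 0 has rank 1. Corank 1: A-series; mu = 5 gives A_5.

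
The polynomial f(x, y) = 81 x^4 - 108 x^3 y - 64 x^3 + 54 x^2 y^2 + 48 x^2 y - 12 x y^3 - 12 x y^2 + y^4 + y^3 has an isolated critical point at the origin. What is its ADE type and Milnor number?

Type E_{6}, Milnor number mu = 6.

The Hessian of f at 0 has rank 0. Corank 2; j^3 = -(4*x - y)^3 is a perfect cube, so E-series; the 4-jet and mu = 6 give E_6.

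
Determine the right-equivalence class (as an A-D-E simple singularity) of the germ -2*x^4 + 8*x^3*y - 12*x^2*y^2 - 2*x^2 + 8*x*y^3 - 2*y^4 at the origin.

A3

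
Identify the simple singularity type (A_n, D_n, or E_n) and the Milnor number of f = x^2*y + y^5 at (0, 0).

Type D_6, Milnor number mu = 6.

The Hessian of f at 0 is [[0, 0], [0, 0]] with rank 0, so corank 2. A Groebner basis of the Jacobian ideal J(f) in C{x,y} is {x^2/5 + y^4, x^3, x*y}; counting standard monomials gives mu = 6. Corank 2; j^3 = x^2*y has shape L^2 M (L != M), so D-series; mu = 6 gives D_6.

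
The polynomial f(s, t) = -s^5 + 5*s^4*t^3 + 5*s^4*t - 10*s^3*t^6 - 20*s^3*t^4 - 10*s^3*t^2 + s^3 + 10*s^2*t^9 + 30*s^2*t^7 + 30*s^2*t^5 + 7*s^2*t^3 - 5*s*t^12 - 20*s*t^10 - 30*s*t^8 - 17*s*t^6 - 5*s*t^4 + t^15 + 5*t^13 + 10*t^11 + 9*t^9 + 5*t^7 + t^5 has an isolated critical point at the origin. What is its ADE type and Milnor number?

The Hessian of f at 0 has rank 0. Corank 2; j^3 = s^3 is a perfect cube, so E-series; the 5-jet and mu = 8 give E_8.

Type E_{8}, Milnor number mu = 8.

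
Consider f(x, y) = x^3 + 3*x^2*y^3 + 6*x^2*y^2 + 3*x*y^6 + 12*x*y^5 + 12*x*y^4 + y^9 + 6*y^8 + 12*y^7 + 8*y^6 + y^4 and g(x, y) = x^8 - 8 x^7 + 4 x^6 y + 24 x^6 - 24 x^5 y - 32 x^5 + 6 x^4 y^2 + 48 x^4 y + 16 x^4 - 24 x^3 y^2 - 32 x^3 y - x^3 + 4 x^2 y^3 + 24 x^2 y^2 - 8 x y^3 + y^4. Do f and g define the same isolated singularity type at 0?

Yes.

The Hessian of f at 0 has rank 0. Corank 2; j^3 = x^3 is a perfect cube, so E-series; the 4-jet and mu = 6 give E_6. The Hessian of g at 0 has rank 0. Corank 2; j^3 = -x^3 is a perfect cube, so E-series; the 4-jet and mu = 6 give E_6. Both have type E_6, hence right-equivalent.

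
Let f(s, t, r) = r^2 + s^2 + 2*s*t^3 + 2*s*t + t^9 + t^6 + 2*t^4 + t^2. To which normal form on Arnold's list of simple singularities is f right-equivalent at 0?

A8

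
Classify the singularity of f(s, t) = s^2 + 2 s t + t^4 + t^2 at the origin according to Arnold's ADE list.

A3

The Hessian of f at 0 is [[2, 2], [2, 2]] with rank 1, so corank 1. A Groebner basis of the Jacobian ideal J(f) in C{s,t} is {t^3, s + t}; counting standard monomials gives mu = 3. Corank 1: A-series; mu = 3 gives A_3.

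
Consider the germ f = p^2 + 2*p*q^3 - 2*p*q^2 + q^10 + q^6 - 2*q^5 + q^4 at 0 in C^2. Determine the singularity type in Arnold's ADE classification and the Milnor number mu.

Type A_9, Milnor number mu = 9.

The Hessian of f at 0 has rank 1. Corank 1: A-series; mu = 9 gives A_9.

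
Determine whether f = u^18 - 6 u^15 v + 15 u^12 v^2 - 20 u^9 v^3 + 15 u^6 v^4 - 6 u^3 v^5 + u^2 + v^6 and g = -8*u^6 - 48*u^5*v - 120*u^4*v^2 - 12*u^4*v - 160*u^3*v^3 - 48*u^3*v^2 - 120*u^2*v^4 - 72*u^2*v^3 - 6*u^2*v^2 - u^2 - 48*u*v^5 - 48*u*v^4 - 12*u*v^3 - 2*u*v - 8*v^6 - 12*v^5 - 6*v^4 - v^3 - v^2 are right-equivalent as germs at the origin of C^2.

The Hessian of f at 0 has rank 1. Corank 1: A-series; mu = 5 gives A_5. The Hessian of g at 0 has rank 1. Corank 1: A-series; mu = 2 gives A_2. f is A_5 but g is A_2, hence not right-equivalent.

No.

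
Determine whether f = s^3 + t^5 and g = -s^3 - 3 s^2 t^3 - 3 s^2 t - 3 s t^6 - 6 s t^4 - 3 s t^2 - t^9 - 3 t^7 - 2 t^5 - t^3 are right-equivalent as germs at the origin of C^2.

Yes.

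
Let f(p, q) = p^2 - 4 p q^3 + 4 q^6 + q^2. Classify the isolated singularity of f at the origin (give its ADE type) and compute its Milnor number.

Type A1, Milnor number mu = 1.

The Hessian of f at 0 has rank 2. Corank 0: nondegenerate Morse point, so A_1.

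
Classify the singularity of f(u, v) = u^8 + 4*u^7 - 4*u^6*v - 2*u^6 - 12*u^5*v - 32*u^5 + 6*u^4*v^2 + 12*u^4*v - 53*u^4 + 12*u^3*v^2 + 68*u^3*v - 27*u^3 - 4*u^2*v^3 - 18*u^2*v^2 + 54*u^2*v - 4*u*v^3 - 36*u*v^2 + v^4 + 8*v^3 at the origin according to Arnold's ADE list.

The Hessian of f at 0 has rank 0. Corank 2; j^3 = -(3*u - 2*v)^3 is a perfect cube, so E-series; the 4-jet and mu = 6 give E_6.

E6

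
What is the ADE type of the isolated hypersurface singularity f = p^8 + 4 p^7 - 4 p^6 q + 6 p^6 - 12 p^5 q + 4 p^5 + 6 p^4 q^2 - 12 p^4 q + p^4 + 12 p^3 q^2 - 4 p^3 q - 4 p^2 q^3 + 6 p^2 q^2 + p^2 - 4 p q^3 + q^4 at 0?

A_3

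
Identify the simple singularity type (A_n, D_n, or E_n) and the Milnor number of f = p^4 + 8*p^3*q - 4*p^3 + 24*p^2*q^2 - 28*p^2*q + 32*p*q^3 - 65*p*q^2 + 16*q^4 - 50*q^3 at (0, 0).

Type D5, Milnor number mu = 5.

The Hessian of f at 0 has rank 0. Corank 2; j^3 = -(p + 2*q)*(2*p + 5*q)^2 has shape L^2 M (L != M), so D-series; mu = 5 gives D_5.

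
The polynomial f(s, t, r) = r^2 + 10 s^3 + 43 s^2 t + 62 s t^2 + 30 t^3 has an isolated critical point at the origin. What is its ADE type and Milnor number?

The Hessian of f at 0 is [[0, 0, 0], [0, 0, 0], [0, 0, 2]] with rank 1, so corank 2. A Groebner basis of the Jacobian ideal J(f) in C{s,t,r} is {t^3, s^2 - 26*t^2/11, s*t + 17*t^2/11, r}; counting standard monomials gives mu = 4. Corank 2; j^3 = (2*s + 3*t)*(5*s^2 + 14*s*t + 10*t^2) splits into three distinct lines over C (the quadratic factor has nonzero discriminant), so D_4.

Type D_{4}, Milnor number mu = 4.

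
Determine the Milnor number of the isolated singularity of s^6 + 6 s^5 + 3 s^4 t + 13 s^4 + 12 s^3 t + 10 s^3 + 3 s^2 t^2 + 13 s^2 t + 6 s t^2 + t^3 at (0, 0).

The Hessian of f at 0 is [[0, 0], [0, 0]] with rank 0, so corank 2. A Groebner basis of the Jacobian ideal J(f) in C{s,t} is {t^3, s^2 - 3*t^2/11, s*t + 6*t^2/11}; counting standard monomials gives mu = 4. Corank 2; j^3 = (2*s + t)*(5*s^2 + 4*s*t + t^2) splits into three distinct lines over C (the quadratic factor has nonzero discriminant), so D_4.

4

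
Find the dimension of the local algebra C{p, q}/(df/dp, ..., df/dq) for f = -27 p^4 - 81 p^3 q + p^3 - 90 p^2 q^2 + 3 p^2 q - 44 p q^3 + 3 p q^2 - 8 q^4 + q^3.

The Hessian of f at 0 is [[0, 0], [0, 0]] with rank 0, so corank 2. A Groebner basis of the Jacobian ideal J(f) in C{p,q} is {p^2/3 + 2*p*q/3 + q^4 + q^3/9 + q^2/3, p^3 - 5*p^2/3 - 10*p*q/3 + 4*q^3/9 - 5*q^2/3, p^2*q + 11*p^2/9 + 22*p*q/9 - 16*q^3/27 + 11*q^2/9, -2*p^2/3 + p*q^2 - 4*p*q/3 + 7*q^3/9 - 2*q^2/3}; counting standard monomials gives mu = 7. Corank 2; j^3 = (p + q)^3 is a perfect cube, so E-series; the 4-jet and mu = 7 give E_7.

7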